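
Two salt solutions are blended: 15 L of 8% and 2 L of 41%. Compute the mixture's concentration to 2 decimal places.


Solute in mixture 1 = 8% of 15 L = 15*8/100 = 6/5 L
Solute in mixture 2 = 41% of 2 L = 2*41/100 = 41/50 L
Total solute = 6/5 + 41/50 = 101/50 L
Total volume = 15 + 2 = 17 L
Final concentration = 101/50/17 * 100 = 11.88%

11.88


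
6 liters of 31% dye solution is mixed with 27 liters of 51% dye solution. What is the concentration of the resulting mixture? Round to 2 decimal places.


Solute in mixture 1 = 31% of 6 L = 6*31/100 = 93/50 L
Solute in mixture 2 = 51% of 27 L = 27*51/100 = 1377/100 L
Total solute = 93/50 + 1377/100 = 1563/100 L
Total volume = 6 + 27 = 33 L
Final concentration = 1563/100/33 * 100 = 47.36%

47.36


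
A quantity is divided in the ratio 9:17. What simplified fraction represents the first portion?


Total parts = 9 + 17 = 26
First part fraction = 9/26
Simplify: 9/26 = 9/26

9/26


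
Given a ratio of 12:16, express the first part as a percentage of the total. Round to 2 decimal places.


Total parts = 12 + 16 = 28
First part fraction = 12/28
Percentage = (12/28) * 100
= 0.428571 * 100
= 42.86%

42.86


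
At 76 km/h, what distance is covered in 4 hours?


Using distance = speed * time
Speed = 76 km/h
Time = 4 hours
Distance = 76 * 4
= 304 km

304


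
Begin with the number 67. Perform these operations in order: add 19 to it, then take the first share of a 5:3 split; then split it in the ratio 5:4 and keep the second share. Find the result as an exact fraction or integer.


Start with 67.
Step 1: Add 19: 67+19=86; split 5:3 first = 86*5/8 = 215/4
Step 2: Split 5:4, second share = 215/4 * 4/9 = 215/9
Final result = 215/9

215/9


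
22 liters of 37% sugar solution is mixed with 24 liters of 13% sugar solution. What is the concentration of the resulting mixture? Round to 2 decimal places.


Solute in mixture 1 = 37% of 22 L = 22*37/100 = 407/50 L
Solute in mixture 2 = 13% of 24 L = 24*13/100 = 78/25 L
Total solute = 407/50 + 78/25 = 563/50 L
Total volume = 22 + 24 = 46 L
Final concentration = 563/50/46 * 100 = 24.48%

24.48


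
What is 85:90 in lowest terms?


Find GCD(85, 90)
GCD = 5
Divide both by 5: 85/5 = 17, 90/5 = 18
Simplified ratio = 17:18

17:18


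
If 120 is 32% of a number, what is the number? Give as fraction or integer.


Given: 120 is 32% of the whole
Set up: 120 = 32/100 * whole
whole = 120 * 100 / 32
whole = 12000 / 32
whole = 375

375


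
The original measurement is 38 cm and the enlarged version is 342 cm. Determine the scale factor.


Original length = 38 cm
Scaled length = 342 cm
Scale factor = 342 / 38
= 9

9


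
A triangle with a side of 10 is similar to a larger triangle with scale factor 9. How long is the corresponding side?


Similar triangles have proportional sides
Scale factor = 9
Smaller side = 10
Corresponding larger side = 10 * 9
= 90

90


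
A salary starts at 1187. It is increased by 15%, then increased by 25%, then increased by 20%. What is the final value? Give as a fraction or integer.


Start: 1187
Step 1: increase by 15% => multiply by 115/100
  1187 * 115/100 = 27301/20
Step 2: increase by 25% => multiply by 125/100
  27301/20 * 125/100 = 27301/16
Step 3: increase by 20% => multiply by 120/100
  27301/16 * 120/100 = 81903/40
Final value = 81903/40

81903/40


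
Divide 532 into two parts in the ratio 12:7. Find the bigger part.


Total parts = 12 + 7 = 19
Value per part = 532 / 19 = 28
First share = 12 * 28 = 336
Second share = 7 * 28 = 196
Larger share = 336

336


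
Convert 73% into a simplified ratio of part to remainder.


Part = 73%, Remainder = 27%
Ratio = 73:27
GCD(73, 27) = 1
Simplify: 73:27 = 73:27

73:27


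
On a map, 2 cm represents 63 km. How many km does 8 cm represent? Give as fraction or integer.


Map scale: 2 cm = 63 km
Measured distance on map = 8 cm
Set up proportion: 8 * 63 / 2
= 504 / 2
= 252 km

252


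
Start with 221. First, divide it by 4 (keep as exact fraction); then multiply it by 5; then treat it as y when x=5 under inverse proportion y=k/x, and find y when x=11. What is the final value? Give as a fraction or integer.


Start with 221.
Step 1: Divide by 4: 221 / 4 = 221/4
Step 2: Multiply by 5: 221/4 * 5 = 1105/4
Step 3: Inverse prop: k = (1105/4)*5; new y = k/11 = 1105/4*5/11 = 5525/44
Final result = 5525/44

5525/44


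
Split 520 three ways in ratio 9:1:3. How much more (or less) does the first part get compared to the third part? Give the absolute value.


Total parts = 9 + 1 + 3 = 13
Value per part = 520 / 13 = 40
Shares: 9*40=360, 1*40=40, 3*40=120
First share = 360, third share = 120
Difference = |360 - 120| = 240

240


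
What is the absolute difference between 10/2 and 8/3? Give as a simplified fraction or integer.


Simplify: 10/2 = 5 and 8/3 = 8/3
Find common denominator: LCD = 3
Convert: 15/3 and 8/3
Difference = |15 - 8|/3 = 7/3
Simplified = 7/3

7/3


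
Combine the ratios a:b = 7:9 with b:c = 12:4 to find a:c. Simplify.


Given a:b = 7:9 and b:c = 12:4
Make b consistent. Multiply first ratio by 12: a:b = 84:108
Multiply second ratio by 9: b:c = 108:36
Now b = 108 in both, so a:b:c = 84:108:36
Therefore a:c = 84:36
Simplify by GCD: a:c = 7:3

7:3


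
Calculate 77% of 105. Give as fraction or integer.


Compute 77% of 105
Convert percentage: 77% = 77/100
Multiply: 105 * 77/100
= 8085/100
= 1617/20

1617/20


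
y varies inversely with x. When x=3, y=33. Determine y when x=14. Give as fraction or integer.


Inverse proportion: y = k/x
Find k: k = 3 * 33 = 99
Compute y at x=14: y = 99/14
y = 99/14

99/14


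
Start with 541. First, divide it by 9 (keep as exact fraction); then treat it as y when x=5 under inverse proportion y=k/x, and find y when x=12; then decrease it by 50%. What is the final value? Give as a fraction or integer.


Start with 541.
Step 1: Divide by 9: 541 / 9 = 541/9
Step 2: Inverse prop: k = (541/9)*5; new y = k/12 = 541/9*5/12 = 2705/108
Step 3: Decrease by 50%: 2705/108 * 50/100 = 2705/216
Final result = 2705/216

2705/216


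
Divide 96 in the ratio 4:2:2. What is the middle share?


Ratio = 4:2:2
Total parts = 4 + 2 + 2 = 8
Value per part = 96 / 8 = 12
First share = 4 * 12 = 48
Middle share = 2 * 12 = 24
Third share = 2 * 12 = 24

24


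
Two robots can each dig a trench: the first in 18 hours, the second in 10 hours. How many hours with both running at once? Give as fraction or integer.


Rate of A = 1/18 job per hour
Rate of B = 1/10 job per hour
Combined rate = 1/18 + 1/10
Find common denominator: (10 + 18)/(18*10) = 28/180
Combined rate = 7/45 job per hour
Time together = 1 / (7/45) = 45/7 hours

45/7


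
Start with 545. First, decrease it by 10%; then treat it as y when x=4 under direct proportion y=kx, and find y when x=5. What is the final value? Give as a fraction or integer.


Start with 545.
Step 1: Decrease by 10%: 545 * 90/100 = 981/2
Step 2: Direct prop: k = (981/2)/4; new y = k*5 = 981/2*5/4 = 4905/8
Final result = 4905/8

4905/8


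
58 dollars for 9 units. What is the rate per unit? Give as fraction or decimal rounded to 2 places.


Total dollars = 58
Number of units = 9
Unit rate = 58 / 9
= 6.44 dollars per unit

6.44


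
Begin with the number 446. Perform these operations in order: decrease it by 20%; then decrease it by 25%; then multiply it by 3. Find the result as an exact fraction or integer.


Start with 446.
Step 1: Decrease by 20%: 446 * 80/100 = 1784/5
Step 2: Decrease by 25%: 1784/5 * 75/100 = 1338/5
Step 3: Multiply by 3: 1338/5 * 3 = 4014/5
Final result = 4014/5

4014/5


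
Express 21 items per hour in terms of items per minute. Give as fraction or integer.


Converting from per hour to per minute
Rate = 21 items per hour
Divide by 60: 21/60
= 7/20 items per minute

7/20


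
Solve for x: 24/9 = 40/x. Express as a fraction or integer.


Setting up: 24/9 = 40/x
Cross multiply: 24 * x = 9 * 40
24x = 360
x = 360/24
x = 15

15


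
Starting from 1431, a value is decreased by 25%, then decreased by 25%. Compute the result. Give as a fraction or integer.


Start: 1431
Step 1: decrease by 25% => multiply by 75/100
  1431 * 75/100 = 4293/4
Step 2: decrease by 25% => multiply by 75/100
  4293/4 * 75/100 = 12879/16
Final value = 12879/16

12879/16


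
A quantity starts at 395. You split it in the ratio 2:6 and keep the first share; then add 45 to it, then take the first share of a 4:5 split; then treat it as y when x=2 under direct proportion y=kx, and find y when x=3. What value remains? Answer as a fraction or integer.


Start with 395.
Step 1: Split 2:6, first share = 395 * 2/8 = 395/4
Step 2: Add 45: 395/4+45=575/4; split 4:5 first = 575/4*4/9 = 575/9
Step 3: Direct prop: k = (575/9)/2; new y = k*3 = 575/9*3/2 = 575/6
Final result = 575/6

575/6


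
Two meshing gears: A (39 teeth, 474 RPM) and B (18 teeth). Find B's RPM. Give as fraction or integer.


Gear ratio: teeth_A * RPM_A = teeth_B * RPM_B
39 * 474 = 18 * RPM_B
18486 = 18 * RPM_B
RPM_B = 18486 / 18
RPM_B = 1027

1027


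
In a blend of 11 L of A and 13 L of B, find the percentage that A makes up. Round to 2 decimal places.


Volume of A = 11 L
Volume of B = 13 L
Total volume = 11 + 13 = 24 L
Percentage of A = (11/24) * 100
= 45.83%

45.83


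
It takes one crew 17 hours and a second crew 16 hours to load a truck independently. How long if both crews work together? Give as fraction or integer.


Rate of A = 1/17 job per hour
Rate of B = 1/16 job per hour
Combined rate = 1/17 + 1/16
Find common denominator: (16 + 17)/(17*16) = 33/272
Combined rate = 33/272 job per hour
Time together = 1 / (33/272) = 272/33 hours

272/33


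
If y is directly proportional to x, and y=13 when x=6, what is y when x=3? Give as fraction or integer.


Direct proportion: y = kx
Find k: k = 13/6 = 13/6
Compute y at x=3: y = 13/6 * 3
y = 13/2

13/2


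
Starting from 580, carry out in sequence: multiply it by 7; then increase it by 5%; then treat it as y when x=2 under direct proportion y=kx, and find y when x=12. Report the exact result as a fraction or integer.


Start with 580.
Step 1: Multiply by 7: 580 * 7 = 4060
Step 2: Increase by 5%: 4060 * 105/100 = 4263
Step 3: Direct prop: k = (4263)/2; new y = k*12 = 4263*12/2 = 25578
Final result = 25578

25578


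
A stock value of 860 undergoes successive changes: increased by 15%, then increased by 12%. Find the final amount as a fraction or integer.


Start: 860
Step 1: increase by 15% => multiply by 115/100
  860 * 115/100 = 989
Step 2: increase by 12% => multiply by 112/100
  989 * 112/100 = 27692/25
Final value = 27692/25

27692/25


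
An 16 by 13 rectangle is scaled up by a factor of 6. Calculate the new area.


Original dimensions: 16 x 13
Enlargement factor = 6
New width = 16 * 6 = 96
New height = 13 * 6 = 78
New area = 96 * 78 = 7488

7488


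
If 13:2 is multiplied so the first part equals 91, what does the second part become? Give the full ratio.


Original ratio: 13:2
First term target: 91
Scale factor = 91 / 13 = 7
Multiply second term: 2 * 7 = 14
Equivalent ratio = 91:14

91:14


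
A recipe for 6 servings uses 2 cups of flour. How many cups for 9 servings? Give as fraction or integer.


Original: 2 cups for 6 servings
Target servings = 9
Scaling factor = 9/6
New amount = 2 * 9/6
= 18/6
= 3 cups

3


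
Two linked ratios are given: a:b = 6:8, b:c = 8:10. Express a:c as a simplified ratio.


Given a:b = 6:8 and b:c = 8:10
Make b consistent. Multiply first ratio by 8: a:b = 48:64
Multiply second ratio by 8: b:c = 64:80
Now b = 64 in both, so a:b:c = 48:64:80
Therefore a:c = 48:80
Simplify by GCD: a:c = 3:5

3:5


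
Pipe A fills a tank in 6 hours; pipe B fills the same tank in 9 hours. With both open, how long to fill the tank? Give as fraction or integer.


Rate of A = 1/6 job per hour
Rate of B = 1/9 job per hour
Combined rate = 1/6 + 1/9
Find common denominator: (9 + 6)/(6*9) = 15/54
Combined rate = 5/18 job per hour
Time together = 1 / (5/18) = 18/5 hours

18/5


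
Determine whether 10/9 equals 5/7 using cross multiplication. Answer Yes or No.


Cross multiply to check 10/9 = 5/7
Left cross product: 10 * 7 = 70
Right cross product: 9 * 5 = 45
70 != 45
Not equal, so proportions differ => No

No


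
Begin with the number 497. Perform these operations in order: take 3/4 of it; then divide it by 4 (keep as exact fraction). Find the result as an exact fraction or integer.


Start with 497.
Step 1: Take 3/4: 497 * 3/4 = 1491/4
Step 2: Divide by 4: 1491/4 / 4 = 1491/16
Final result = 1491/16

1491/16


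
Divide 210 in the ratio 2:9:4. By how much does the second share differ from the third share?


Total parts = 2 + 9 + 4 = 15
Value per part = 210 / 15 = 14
Shares: 2*14=28, 9*14=126, 4*14=56
Second share = 126, third share = 56
Difference = |126 - 56| = 70

70


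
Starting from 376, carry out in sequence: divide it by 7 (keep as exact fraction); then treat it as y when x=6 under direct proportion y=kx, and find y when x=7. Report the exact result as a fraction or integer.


Start with 376.
Step 1: Divide by 7: 376 / 7 = 376/7
Step 2: Direct prop: k = (376/7)/6; new y = k*7 = 376/7*7/6 = 188/3
Final result = 188/3

188/3


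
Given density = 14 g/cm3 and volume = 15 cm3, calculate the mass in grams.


Using mass = density * volume
Density = 14 g/cm3
Volume = 15 cm3
Mass = 14 * 15
= 210 g

210


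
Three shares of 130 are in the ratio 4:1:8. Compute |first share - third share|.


Total parts = 4 + 1 + 8 = 13
Value per part = 130 / 13 = 10
Shares: 4*10=40, 1*10=10, 8*10=80
First share = 40, third share = 80
Difference = |40 - 80| = 40

40


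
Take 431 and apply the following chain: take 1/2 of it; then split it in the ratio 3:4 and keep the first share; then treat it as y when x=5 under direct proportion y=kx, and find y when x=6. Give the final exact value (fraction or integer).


Start with 431.
Step 1: Take 1/2: 431 * 1/2 = 431/2
Step 2: Split 3:4, first share = 431/2 * 3/7 = 1293/14
Step 3: Direct prop: k = (1293/14)/5; new y = k*6 = 1293/14*6/5 = 3879/35
Final result = 3879/35

3879/35


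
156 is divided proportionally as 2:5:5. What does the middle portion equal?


Ratio = 2:5:5
Total parts = 2 + 5 + 5 = 12
Value per part = 156 / 12 = 13
First share = 2 * 13 = 26
Middle share = 5 * 13 = 65
Third share = 5 * 13 = 65

65


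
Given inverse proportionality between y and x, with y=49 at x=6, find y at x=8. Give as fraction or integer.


Inverse proportion: y = k/x
Find k: k = 6 * 49 = 294
Compute y at x=8: y = 294/8
y = 147/4

147/4


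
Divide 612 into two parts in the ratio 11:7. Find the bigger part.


Total parts = 11 + 7 = 18
Value per part = 612 / 18 = 34
First share = 11 * 34 = 374
Second share = 7 * 34 = 238
Larger share = 374

374


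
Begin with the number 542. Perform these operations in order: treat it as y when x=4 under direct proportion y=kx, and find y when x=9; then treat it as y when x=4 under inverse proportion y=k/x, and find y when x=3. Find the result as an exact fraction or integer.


Start with 542.
Step 1: Direct prop: k = (542)/4; new y = k*9 = 542*9/4 = 2439/2
Step 2: Inverse prop: k = (2439/2)*4; new y = k/3 = 2439/2*4/3 = 1626
Final result = 1626

1626


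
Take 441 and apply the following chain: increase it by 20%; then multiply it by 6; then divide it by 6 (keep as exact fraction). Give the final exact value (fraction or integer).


Start with 441.
Step 1: Increase by 20%: 441 * 120/100 = 2646/5
Step 2: Multiply by 6: 2646/5 * 6 = 15876/5
Step 3: Divide by 6: 15876/5 / 6 = 2646/5
Final result = 2646/5

2646/5


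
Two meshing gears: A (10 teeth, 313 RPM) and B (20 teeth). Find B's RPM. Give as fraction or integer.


Gear ratio: teeth_A * RPM_A = teeth_B * RPM_B
10 * 313 = 20 * RPM_B
3130 = 20 * RPM_B
RPM_B = 3130 / 20
RPM_B = 313/2

313/2


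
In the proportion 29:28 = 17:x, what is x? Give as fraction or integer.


Setting up: 29/28 = 17/x
Cross multiply: 29 * x = 28 * 17
29x = 476
x = 476/29
x = 476/29

476/29


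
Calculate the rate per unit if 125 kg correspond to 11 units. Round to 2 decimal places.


Total kg = 125
Number of units = 11
Unit rate = 125 / 11
= 11.36 kg per unit

11.36


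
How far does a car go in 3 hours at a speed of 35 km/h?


Using distance = speed * time
Speed = 35 km/h
Time = 3 hours
Distance = 35 * 3
= 105 km

105


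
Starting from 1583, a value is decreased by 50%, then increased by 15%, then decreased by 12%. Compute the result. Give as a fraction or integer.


Start: 1583
Step 1: decrease by 50% => multiply by 50/100
  1583 * 50/100 = 1583/2
Step 2: increase by 15% => multiply by 115/100
  1583/2 * 115/100 = 36409/40
Step 3: decrease by 12% => multiply by 88/100
  36409/40 * 88/100 = 400499/500
Final value = 400499/500

400499/500


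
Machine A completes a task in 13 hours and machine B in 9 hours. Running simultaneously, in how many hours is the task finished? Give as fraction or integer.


Rate of A = 1/13 job per hour
Rate of B = 1/9 job per hour
Combined rate = 1/13 + 1/9
Find common denominator: (9 + 13)/(13*9) = 22/117
Combined rate = 22/117 job per hour
Time together = 1 / (22/117) = 117/22 hours

117/22


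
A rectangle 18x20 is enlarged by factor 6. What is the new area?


Original dimensions: 18 x 20
Enlargement factor = 6
New width = 18 * 6 = 108
New height = 20 * 6 = 120
New area = 108 * 120 = 12960

12960


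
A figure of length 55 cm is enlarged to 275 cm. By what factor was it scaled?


Original length = 55 cm
Scaled length = 275 cm
Scale factor = 275 / 55
= 5

5


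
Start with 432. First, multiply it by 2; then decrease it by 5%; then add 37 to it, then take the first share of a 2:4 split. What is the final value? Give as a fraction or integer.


Start with 432.
Step 1: Multiply by 2: 432 * 2 = 864
Step 2: Decrease by 5%: 864 * 95/100 = 4104/5
Step 3: Add 37: 4104/5+37=4289/5; split 2:4 first = 4289/5*2/6 = 4289/15
Final result = 4289/15

4289/15


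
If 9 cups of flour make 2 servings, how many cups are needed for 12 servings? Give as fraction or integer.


Original: 9 cups for 2 servings
Target servings = 12
Scaling factor = 12/2
New amount = 9 * 12/2
= 108/2
= 54 cups

54


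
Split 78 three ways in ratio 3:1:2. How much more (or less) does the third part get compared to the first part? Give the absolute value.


Total parts = 3 + 1 + 2 = 6
Value per part = 78 / 6 = 13
Shares: 3*13=39, 1*13=13, 2*13=26
Third share = 26, first share = 39
Difference = |26 - 39| = 13

13


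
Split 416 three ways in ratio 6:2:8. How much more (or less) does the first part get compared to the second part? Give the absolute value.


Total parts = 6 + 2 + 8 = 16
Value per part = 416 / 16 = 26
Shares: 6*26=156, 2*26=52, 8*26=208
First share = 156, second share = 52
Difference = |156 - 52| = 104

104


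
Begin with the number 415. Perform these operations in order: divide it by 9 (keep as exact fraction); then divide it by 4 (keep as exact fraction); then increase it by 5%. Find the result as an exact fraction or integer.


Start with 415.
Step 1: Divide by 9: 415 / 9 = 415/9
Step 2: Divide by 4: 415/9 / 4 = 415/36
Step 3: Increase by 5%: 415/36 * 105/100 = 581/48
Final result = 581/48

581/48


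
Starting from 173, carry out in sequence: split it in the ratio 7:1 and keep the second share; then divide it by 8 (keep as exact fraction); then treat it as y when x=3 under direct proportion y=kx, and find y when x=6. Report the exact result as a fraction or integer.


Start with 173.
Step 1: Split 7:1, second share = 173 * 1/8 = 173/8
Step 2: Divide by 8: 173/8 / 8 = 173/64
Step 3: Direct prop: k = (173/64)/3; new y = k*6 = 173/64*6/3 = 173/32
Final result = 173/32

173/32


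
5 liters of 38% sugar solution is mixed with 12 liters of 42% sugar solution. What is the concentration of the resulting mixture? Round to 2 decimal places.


Solute in mixture 1 = 38% of 5 L = 5*38/100 = 19/10 L
Solute in mixture 2 = 42% of 12 L = 12*42/100 = 126/25 L
Total solute = 19/10 + 126/25 = 347/50 L
Total volume = 5 + 12 = 17 L
Final concentration = 347/50/17 * 100 = 40.82%

40.82


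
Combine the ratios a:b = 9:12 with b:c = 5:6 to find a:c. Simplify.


Given a:b = 9:12 and b:c = 5:6
Make b consistent. Multiply first ratio by 5: a:b = 45:60
Multiply second ratio by 12: b:c = 60:72
Now b = 60 in both, so a:b:c = 45:60:72
Therefore a:c = 45:72
Simplify by GCD: a:c = 5:8

5:8


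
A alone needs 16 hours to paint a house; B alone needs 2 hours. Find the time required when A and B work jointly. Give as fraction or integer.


Rate of A = 1/16 job per hour
Rate of B = 1/2 job per hour
Combined rate = 1/16 + 1/2
Find common denominator: (2 + 16)/(16*2) = 18/32
Combined rate = 9/16 job per hour
Time together = 1 / (9/16) = 16/9 hours

16/9


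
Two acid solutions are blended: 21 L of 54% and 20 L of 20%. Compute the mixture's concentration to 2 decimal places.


Solute in mixture 1 = 54% of 21 L = 21*54/100 = 567/50 L
Solute in mixture 2 = 20% of 20 L = 20*20/100 = 4 L
Total solute = 567/50 + 4 = 767/50 L
Total volume = 21 + 20 = 41 L
Final concentration = 767/50/41 * 100 = 37.41%

37.41


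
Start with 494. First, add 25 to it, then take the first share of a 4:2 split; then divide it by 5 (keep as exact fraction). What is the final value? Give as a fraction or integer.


Start with 494.
Step 1: Add 25: 494+25=519; split 4:2 first = 519*4/6 = 346
Step 2: Divide by 5: 346 / 5 = 346/5
Final result = 346/5

346/5


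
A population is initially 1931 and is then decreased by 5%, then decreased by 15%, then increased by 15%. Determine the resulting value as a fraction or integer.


Start: 1931
Step 1: decrease by 5% => multiply by 95/100
  1931 * 95/100 = 36689/20
Step 2: decrease by 15% => multiply by 85/100
  36689/20 * 85/100 = 623713/400
Step 3: increase by 15% => multiply by 115/100
  623713/400 * 115/100 = 14345399/8000
Final value = 14345399/8000

14345399/8000


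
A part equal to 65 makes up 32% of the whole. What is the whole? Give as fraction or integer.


Given: 65 is 32% of the whole
Set up: 65 = 32/100 * whole
whole = 65 * 100 / 32
whole = 6500 / 32
whole = 1625/8

1625/8


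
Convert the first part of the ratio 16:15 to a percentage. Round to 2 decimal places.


Total parts = 16 + 15 = 31
First part fraction = 16/31
Percentage = (16/31) * 100
= 0.516129 * 100
= 51.61%

51.61


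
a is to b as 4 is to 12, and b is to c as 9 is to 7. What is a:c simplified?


Given a:b = 4:12 and b:c = 9:7
Make b consistent. Multiply first ratio by 9: a:b = 36:108
Multiply second ratio by 12: b:c = 108:84
Now b = 108 in both, so a:b:c = 36:108:84
Therefore a:c = 36:84
Simplify by GCD: a:c = 3:7

3:7


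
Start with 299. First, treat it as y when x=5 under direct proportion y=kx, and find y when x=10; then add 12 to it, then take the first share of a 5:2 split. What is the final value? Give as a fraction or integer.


Start with 299.
Step 1: Direct prop: k = (299)/5; new y = k*10 = 299*10/5 = 598
Step 2: Add 12: 598+12=610; split 5:2 first = 610*5/7 = 3050/7
Final result = 3050/7

3050/7


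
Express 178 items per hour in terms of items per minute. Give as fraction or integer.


Converting from per hour to per minute
Rate = 178 items per hour
Divide by 60: 178/60
= 89/30 items per minute

89/30


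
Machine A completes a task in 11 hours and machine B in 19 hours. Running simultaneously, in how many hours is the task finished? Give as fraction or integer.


Rate of A = 1/11 job per hour
Rate of B = 1/19 job per hour
Combined rate = 1/11 + 1/19
Find common denominator: (19 + 11)/(11*19) = 30/209
Combined rate = 30/209 job per hour
Time together = 1 / (30/209) = 209/30 hours

209/30


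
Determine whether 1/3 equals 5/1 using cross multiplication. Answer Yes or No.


Cross multiply to check 1/3 = 5/1
Left cross product: 1 * 1 = 1
Right cross product: 3 * 5 = 15
1 != 15
Not equal, so proportions differ => No

No


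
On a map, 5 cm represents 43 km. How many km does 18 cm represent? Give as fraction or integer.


Map scale: 5 cm = 43 km
Measured distance on map = 18 cm
Set up proportion: 18 * 43 / 5
= 774 / 5
= 774/5 km

774/5


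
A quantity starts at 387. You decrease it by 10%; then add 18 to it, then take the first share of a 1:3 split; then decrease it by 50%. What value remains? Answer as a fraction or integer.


Start with 387.
Step 1: Decrease by 10%: 387 * 90/100 = 3483/10
Step 2: Add 18: 3483/10+18=3663/10; split 1:3 first = 3663/10*1/4 = 3663/40
Step 3: Decrease by 50%: 3663/40 * 50/100 = 3663/80
Final result = 3663/80

3663/80


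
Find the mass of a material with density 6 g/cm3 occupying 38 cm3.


Using mass = density * volume
Density = 6 g/cm3
Volume = 38 cm3
Mass = 6 * 38
= 228 g

228


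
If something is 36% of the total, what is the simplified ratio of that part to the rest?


Part = 36%, Remainder = 64%
Ratio = 36:64
GCD(36, 64) = 4
Simplify: 9:16 = 9:16

9:16


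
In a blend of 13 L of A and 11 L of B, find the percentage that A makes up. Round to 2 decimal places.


Volume of A = 13 L
Volume of B = 11 L
Total volume = 13 + 11 = 24 L
Percentage of A = (13/24) * 100
= 54.17%

54.17


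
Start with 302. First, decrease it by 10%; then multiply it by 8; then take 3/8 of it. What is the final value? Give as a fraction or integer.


Start with 302.
Step 1: Decrease by 10%: 302 * 90/100 = 1359/5
Step 2: Multiply by 8: 1359/5 * 8 = 10872/5
Step 3: Take 3/8: 10872/5 * 3/8 = 4077/5
Final result = 4077/5

4077/5


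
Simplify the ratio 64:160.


Find GCD(64, 160)
GCD = 32
Divide both by 32: 64/32 = 2, 160/32 = 5
Simplified ratio = 2:5

2:5


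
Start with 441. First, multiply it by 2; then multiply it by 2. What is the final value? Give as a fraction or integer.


Start with 441.
Step 1: Multiply by 2: 441 * 2 = 882
Step 2: Multiply by 2: 882 * 2 = 1764
Final result = 1764

1764


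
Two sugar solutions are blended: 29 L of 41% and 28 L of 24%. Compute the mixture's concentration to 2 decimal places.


Solute in mixture 1 = 41% of 29 L = 29*41/100 = 1189/100 L
Solute in mixture 2 = 24% of 28 L = 28*24/100 = 168/25 L
Total solute = 1189/100 + 168/25 = 1861/100 L
Total volume = 29 + 28 = 57 L
Final concentration = 1861/100/57 * 100 = 32.65%

32.65


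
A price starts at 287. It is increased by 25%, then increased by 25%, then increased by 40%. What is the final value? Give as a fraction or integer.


Start: 287
Step 1: increase by 25% => multiply by 125/100
  287 * 125/100 = 1435/4
Step 2: increase by 25% => multiply by 125/100
  1435/4 * 125/100 = 7175/16
Step 3: increase by 40% => multiply by 140/100
  7175/16 * 140/100 = 10045/16
Final value = 10045/16

10045/16


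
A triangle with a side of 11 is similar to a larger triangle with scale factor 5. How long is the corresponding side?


Similar triangles have proportional sides
Scale factor = 5
Smaller side = 11
Corresponding larger side = 11 * 5
= 55

55


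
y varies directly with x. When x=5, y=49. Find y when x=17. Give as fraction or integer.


Direct proportion: y = kx
Find k: k = 49/5 = 49/5
Compute y at x=17: y = 49/5 * 17
y = 833/5

833/5


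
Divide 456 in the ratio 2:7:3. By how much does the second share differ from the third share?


Total parts = 2 + 7 + 3 = 12
Value per part = 456 / 12 = 38
Shares: 2*38=76, 7*38=266, 3*38=114
Second share = 266, third share = 114
Difference = |266 - 114| = 152

152


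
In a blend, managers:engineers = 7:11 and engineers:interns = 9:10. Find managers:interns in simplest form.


Given a:b = 7:11 and b:c = 9:10
Make b consistent. Multiply first ratio by 9: a:b = 63:99
Multiply second ratio by 11: b:c = 99:110
Now b = 99 in both, so a:b:c = 63:99:110
Therefore a:c = 63:110
Simplify by GCD: a:c = 63:110

63:110


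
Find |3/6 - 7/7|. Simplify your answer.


Simplify: 3/6 = 1/2 and 7/7 = 1
Find common denominator: LCD = 2
Convert: 1/2 and 2/2
Difference = |1 - 2|/2 = 1/2
Simplified = 1/2

1/2


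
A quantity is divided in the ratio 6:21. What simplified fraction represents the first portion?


Total parts = 6 + 21 = 27
First part fraction = 6/27
Simplify: 6/27 = 2/9

2/9


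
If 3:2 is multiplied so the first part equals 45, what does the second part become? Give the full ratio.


Original ratio: 3:2
First term target: 45
Scale factor = 45 / 3 = 15
Multiply second term: 2 * 15 = 30
Equivalent ratio = 45:30

45:30


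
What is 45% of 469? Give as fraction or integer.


Compute 45% of 469
Convert percentage: 45% = 45/100
Multiply: 469 * 45/100
= 21105/100
= 4221/20

4221/20


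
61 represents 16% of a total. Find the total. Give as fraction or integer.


Given: 61 is 16% of the whole
Set up: 61 = 16/100 * whole
whole = 61 * 100 / 16
whole = 6100 / 16
whole = 1525/4

1525/4


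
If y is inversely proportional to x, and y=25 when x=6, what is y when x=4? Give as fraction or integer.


Inverse proportion: y = k/x
Find k: k = 6 * 25 = 150
Compute y at x=4: y = 150/4
y = 75/2

75/2


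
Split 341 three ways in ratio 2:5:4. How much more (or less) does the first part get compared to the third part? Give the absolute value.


Total parts = 2 + 5 + 4 = 11
Value per part = 341 / 11 = 31
Shares: 2*31=62, 5*31=155, 4*31=124
First share = 62, third share = 124
Difference = |62 - 124| = 62

62


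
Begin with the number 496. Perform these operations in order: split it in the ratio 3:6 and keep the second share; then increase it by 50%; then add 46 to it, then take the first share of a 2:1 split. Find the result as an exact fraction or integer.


Start with 496.
Step 1: Split 3:6, second share = 496 * 6/9 = 992/3
Step 2: Increase by 50%: 992/3 * 150/100 = 496
Step 3: Add 46: 496+46=542; split 2:1 first = 542*2/3 = 1084/3
Final result = 1084/3

1084/3


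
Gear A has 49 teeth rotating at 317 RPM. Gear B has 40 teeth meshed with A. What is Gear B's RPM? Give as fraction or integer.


Gear ratio: teeth_A * RPM_A = teeth_B * RPM_B
49 * 317 = 40 * RPM_B
15533 = 40 * RPM_B
RPM_B = 15533 / 40
RPM_B = 15533/40

15533/40


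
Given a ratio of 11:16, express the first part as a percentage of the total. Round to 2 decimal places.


Total parts = 11 + 16 = 27
First part fraction = 11/27
Percentage = (11/27) * 100
= 0.407407 * 100
= 40.74%

40.74


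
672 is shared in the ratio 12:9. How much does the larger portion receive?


Total parts = 12 + 9 = 21
Value per part = 672 / 21 = 32
First share = 12 * 32 = 384
Second share = 9 * 32 = 288
Larger share = 384

384


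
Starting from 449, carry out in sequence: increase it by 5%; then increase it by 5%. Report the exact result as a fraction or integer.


Start with 449.
Step 1: Increase by 5%: 449 * 105/100 = 9429/20
Step 2: Increase by 5%: 9429/20 * 105/100 = 198009/400
Final result = 198009/400

198009/400


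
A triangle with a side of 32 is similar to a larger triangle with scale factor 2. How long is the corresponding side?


Similar triangles have proportional sides
Scale factor = 2
Smaller side = 32
Corresponding larger side = 32 * 2
= 64

64


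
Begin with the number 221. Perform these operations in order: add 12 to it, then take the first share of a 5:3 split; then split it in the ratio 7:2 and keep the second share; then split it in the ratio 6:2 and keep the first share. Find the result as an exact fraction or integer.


Start with 221.
Step 1: Add 12: 221+12=233; split 5:3 first = 233*5/8 = 1165/8
Step 2: Split 7:2, second share = 1165/8 * 2/9 = 1165/36
Step 3: Split 6:2, first share = 1165/36 * 6/8 = 1165/48
Final result = 1165/48

1165/48


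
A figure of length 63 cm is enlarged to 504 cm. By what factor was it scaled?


Original length = 63 cm
Scaled length = 504 cm
Scale factor = 504 / 63
= 8

8


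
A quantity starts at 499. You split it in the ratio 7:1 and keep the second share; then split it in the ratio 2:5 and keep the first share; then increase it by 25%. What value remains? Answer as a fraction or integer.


Start with 499.
Step 1: Split 7:1, second share = 499 * 1/8 = 499/8
Step 2: Split 2:5, first share = 499/8 * 2/7 = 499/28
Step 3: Increase by 25%: 499/28 * 125/100 = 2495/112
Final result = 2495/112

2495/112


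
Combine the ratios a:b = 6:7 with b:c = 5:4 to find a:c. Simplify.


Given a:b = 6:7 and b:c = 5:4
Make b consistent. Multiply first ratio by 5: a:b = 30:35
Multiply second ratio by 7: b:c = 35:28
Now b = 35 in both, so a:b:c = 30:35:28
Therefore a:c = 30:28
Simplify by GCD: a:c = 15:14

15:14


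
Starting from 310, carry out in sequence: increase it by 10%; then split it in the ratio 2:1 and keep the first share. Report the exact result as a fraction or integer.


Start with 310.
Step 1: Increase by 10%: 310 * 110/100 = 341
Step 2: Split 2:1, first share = 341 * 2/3 = 682/3
Final result = 682/3

682/3


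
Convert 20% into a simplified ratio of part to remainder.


Part = 20%, Remainder = 80%
Ratio = 20:80
GCD(20, 80) = 20
Simplify: 1:4 = 1:4

1:4


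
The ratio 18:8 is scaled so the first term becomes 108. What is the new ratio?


Original ratio: 18:8
First term target: 108
Scale factor = 108 / 18 = 6
Multiply second term: 8 * 6 = 48
Equivalent ratio = 108:48

108:48


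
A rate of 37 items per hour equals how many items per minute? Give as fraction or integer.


Converting from per hour to per minute
Rate = 37 items per hour
Divide by 60: 37/60
= 37/60 items per minute

37/60


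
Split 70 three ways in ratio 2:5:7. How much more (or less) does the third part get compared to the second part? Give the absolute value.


Total parts = 2 + 5 + 7 = 14
Value per part = 70 / 14 = 5
Shares: 2*5=10, 5*5=25, 7*5=35
Third share = 35, second share = 25
Difference = |35 - 25| = 10

10


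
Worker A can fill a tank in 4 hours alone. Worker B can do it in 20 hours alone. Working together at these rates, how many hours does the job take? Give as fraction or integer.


Rate of A = 1/4 job per hour
Rate of B = 1/20 job per hour
Combined rate = 1/4 + 1/20
Find common denominator: (20 + 4)/(4*20) = 24/80
Combined rate = 3/10 job per hour
Time together = 1 / (3/10) = 10/3 hours

10/3


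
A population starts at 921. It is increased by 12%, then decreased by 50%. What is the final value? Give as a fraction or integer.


Start: 921
Step 1: increase by 12% => multiply by 112/100
  921 * 112/100 = 25788/25
Step 2: decrease by 50% => multiply by 50/100
  25788/25 * 50/100 = 12894/25
Final value = 12894/25

12894/25


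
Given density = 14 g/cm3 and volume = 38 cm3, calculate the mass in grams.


Using mass = density * volume
Density = 14 g/cm3
Volume = 38 cm3
Mass = 14 * 38
= 532 g

532


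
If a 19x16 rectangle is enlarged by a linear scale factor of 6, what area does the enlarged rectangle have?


Original dimensions: 19 x 16
Enlargement factor = 6
New width = 19 * 6 = 114
New height = 16 * 6 = 96
New area = 114 * 96 = 10944

10944


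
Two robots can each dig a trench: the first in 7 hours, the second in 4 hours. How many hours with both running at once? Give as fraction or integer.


Rate of A = 1/7 job per hour
Rate of B = 1/4 job per hour
Combined rate = 1/7 + 1/4
Find common denominator: (4 + 7)/(7*4) = 11/28
Combined rate = 11/28 job per hour
Time together = 1 / (11/28) = 28/11 hours

28/11


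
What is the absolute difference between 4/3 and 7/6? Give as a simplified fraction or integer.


Simplify: 4/3 = 4/3 and 7/6 = 7/6
Find common denominator: LCD = 6
Convert: 8/6 and 7/6
Difference = |8 - 7|/6 = 1/6
Simplified = 1/6

1/6


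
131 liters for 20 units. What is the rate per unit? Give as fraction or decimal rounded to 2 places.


Total liters = 131
Number of units = 20
Unit rate = 131 / 20
= 6.55 liters per unit

6.55


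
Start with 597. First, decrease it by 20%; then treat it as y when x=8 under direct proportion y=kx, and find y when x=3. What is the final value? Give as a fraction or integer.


Start with 597.
Step 1: Decrease by 20%: 597 * 80/100 = 2388/5
Step 2: Direct prop: k = (2388/5)/8; new y = k*3 = 2388/5*3/8 = 1791/10
Final result = 1791/10

1791/10


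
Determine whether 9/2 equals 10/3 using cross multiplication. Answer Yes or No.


Cross multiply to check 9/2 = 10/3
Left cross product: 9 * 3 = 27
Right cross product: 2 * 10 = 20
27 != 20
Not equal, so proportions differ => No

No


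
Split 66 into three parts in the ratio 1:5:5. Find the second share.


Ratio = 1:5:5
Total parts = 1 + 5 + 5 = 11
Value per part = 66 / 11 = 6
First share = 1 * 6 = 6
Middle share = 5 * 6 = 30
Third share = 5 * 6 = 30

30


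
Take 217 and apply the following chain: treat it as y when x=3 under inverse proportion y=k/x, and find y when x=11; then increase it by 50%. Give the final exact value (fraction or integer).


Start with 217.
Step 1: Inverse prop: k = (217)*3; new y = k/11 = 217*3/11 = 651/11
Step 2: Increase by 50%: 651/11 * 150/100 = 1953/22
Final result = 1953/22

1953/22


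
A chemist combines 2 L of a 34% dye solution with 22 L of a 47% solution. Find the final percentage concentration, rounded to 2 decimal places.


Solute in mixture 1 = 34% of 2 L = 2*34/100 = 17/25 L
Solute in mixture 2 = 47% of 22 L = 22*47/100 = 517/50 L
Total solute = 17/25 + 517/50 = 551/50 L
Total volume = 2 + 22 = 24 L
Final concentration = 551/50/24 * 100 = 45.92%

45.92


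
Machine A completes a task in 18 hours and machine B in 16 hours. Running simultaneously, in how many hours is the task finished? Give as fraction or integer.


Rate of A = 1/18 job per hour
Rate of B = 1/16 job per hour
Combined rate = 1/18 + 1/16
Find common denominator: (16 + 18)/(18*16) = 34/288
Combined rate = 17/144 job per hour
Time together = 1 / (17/144) = 144/17 hours

144/17


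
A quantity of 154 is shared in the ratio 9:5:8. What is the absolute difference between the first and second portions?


Total parts = 9 + 5 + 8 = 22
Value per part = 154 / 22 = 7
Shares: 9*7=63, 5*7=35, 8*7=56
First share = 63, second share = 35
Difference = |63 - 35| = 28

28


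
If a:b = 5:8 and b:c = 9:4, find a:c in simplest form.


Given a:b = 5:8 and b:c = 9:4
Make b consistent. Multiply first ratio by 9: a:b = 45:72
Multiply second ratio by 8: b:c = 72:32
Now b = 72 in both, so a:b:c = 45:72:32
Therefore a:c = 45:32
Simplify by GCD: a:c = 45:32

45:32


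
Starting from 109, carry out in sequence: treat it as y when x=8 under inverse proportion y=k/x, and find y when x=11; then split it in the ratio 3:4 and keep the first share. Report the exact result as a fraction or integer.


Start with 109.
Step 1: Inverse prop: k = (109)*8; new y = k/11 = 109*8/11 = 872/11
Step 2: Split 3:4, first share = 872/11 * 3/7 = 2616/77
Final result = 2616/77

2616/77


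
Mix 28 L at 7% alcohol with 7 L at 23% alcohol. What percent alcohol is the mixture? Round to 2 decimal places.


Solute in mixture 1 = 7% of 28 L = 28*7/100 = 49/25 L
Solute in mixture 2 = 23% of 7 L = 7*23/100 = 161/100 L
Total solute = 49/25 + 161/100 = 357/100 L
Total volume = 28 + 7 = 35 L
Final concentration = 357/100/35 * 100 = 10.20%

10.20


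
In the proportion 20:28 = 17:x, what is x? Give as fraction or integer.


Setting up: 20/28 = 17/x
Cross multiply: 20 * x = 28 * 17
20x = 476
x = 476/20
x = 119/5

119/5


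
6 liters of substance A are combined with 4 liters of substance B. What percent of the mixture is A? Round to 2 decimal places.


Volume of A = 6 L
Volume of B = 4 L
Total volume = 6 + 4 = 10 L
Percentage of A = (6/10) * 100
= 60.00%

60.00


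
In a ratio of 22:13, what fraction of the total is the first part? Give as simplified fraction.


Total parts = 22 + 13 = 35
First part fraction = 22/35
Simplify: 22/35 = 22/35

22/35


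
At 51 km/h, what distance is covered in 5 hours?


Using distance = speed * time
Speed = 51 km/h
Time = 5 hours
Distance = 51 * 5
= 255 km

255
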